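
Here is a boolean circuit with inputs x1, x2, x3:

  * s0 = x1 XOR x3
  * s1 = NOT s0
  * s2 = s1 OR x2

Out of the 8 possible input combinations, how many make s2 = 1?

s2 = s1 OR x2 must be 1, so at least one of s1, x2 is 1.
Satisfying assignments:
  x1=0, x2=0, x3=0
  x1=0, x2=1, x3=0
  x1=0, x2=1, x3=1
  x1=1, x2=0, x3=1
  x1=1, x2=1, x3=0
  x1=1, x2=1, x3=1

6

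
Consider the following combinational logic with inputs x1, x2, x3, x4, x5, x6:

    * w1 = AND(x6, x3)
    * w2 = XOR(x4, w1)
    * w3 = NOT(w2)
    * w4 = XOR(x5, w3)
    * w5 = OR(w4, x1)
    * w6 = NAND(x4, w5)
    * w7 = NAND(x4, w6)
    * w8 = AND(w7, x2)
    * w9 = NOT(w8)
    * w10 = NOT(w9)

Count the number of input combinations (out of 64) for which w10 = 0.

36

w10 = NOT(w9) must be 0, so w9 = 1.
w9 = NOT(w8) must be 1, so w8 = 0.
Enumerating the 64 input combinations, 36 give w10 = 0 and 28 give w10 = 1.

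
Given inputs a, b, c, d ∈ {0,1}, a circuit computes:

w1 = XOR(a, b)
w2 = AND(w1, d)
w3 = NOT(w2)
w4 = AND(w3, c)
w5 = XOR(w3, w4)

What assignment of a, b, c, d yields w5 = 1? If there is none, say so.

w5 = XOR(w3, w4) must be 1, so w3 and w4 differ.
Check with a=1 b=1 c=0 d=1:
w1 = XOR(a, b) = XOR(1, 1) = 0
w2 = AND(w1, d) = AND(0, 1) = 0
w3 = NOT(w2) = NOT 0 = 1
w4 = AND(w3, c) = AND(1, 0) = 0
w5 = XOR(w3, w4) = XOR(1, 0) = 1
So w5 = 1 as required.

a=1 b=1 c=0 d=1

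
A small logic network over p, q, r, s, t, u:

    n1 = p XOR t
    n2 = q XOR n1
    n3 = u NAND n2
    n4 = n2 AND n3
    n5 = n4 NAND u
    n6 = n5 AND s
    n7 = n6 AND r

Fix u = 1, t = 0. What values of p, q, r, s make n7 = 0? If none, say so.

Check with u = 1, t = 0 and p=0, q=0, r=0, s=1:
n1 = p XOR t = 0 XOR 0 = 0
n2 = q XOR n1 = 0 XOR 0 = 0
n3 = u NAND n2 = 1 NAND 0 = 1
n4 = n2 AND n3 = 0 AND 1 = 0
n5 = n4 NAND u = 0 NAND 1 = 1
n6 = n5 AND s = 1 AND 1 = 1
n7 = n6 AND r = 1 AND 0 = 0
So n7 = 0.

p=0, q=0, r=0, s=1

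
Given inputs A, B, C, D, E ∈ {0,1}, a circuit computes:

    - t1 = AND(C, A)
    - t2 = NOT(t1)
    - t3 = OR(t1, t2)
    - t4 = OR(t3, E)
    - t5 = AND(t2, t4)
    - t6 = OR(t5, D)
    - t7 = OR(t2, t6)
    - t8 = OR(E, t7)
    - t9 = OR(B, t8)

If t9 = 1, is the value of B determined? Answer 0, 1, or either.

either

Both values of B occur among assignments with t9 = 1:
  B=0: A=0, B=0, C=0, D=0, E=0
  B=1: A=0, B=1, C=0, D=0, E=0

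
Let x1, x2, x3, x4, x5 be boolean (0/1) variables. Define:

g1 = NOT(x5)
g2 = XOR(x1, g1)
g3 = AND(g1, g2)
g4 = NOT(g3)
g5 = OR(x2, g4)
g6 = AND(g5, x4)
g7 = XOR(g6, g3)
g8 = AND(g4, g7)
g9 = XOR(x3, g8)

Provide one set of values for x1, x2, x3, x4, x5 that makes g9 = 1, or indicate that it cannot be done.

x1=0, x2=0, x3=1, x4=1, x5=0

g9 = XOR(x3, g8) must be 1, so x3 and g8 differ.
Check with x1=0, x2=0, x3=1, x4=1, x5=0:
g1 = NOT(x5) = NOT 0 = 1
g2 = XOR(x1, g1) = XOR(0, 1) = 1
g3 = AND(g1, g2) = AND(1, 1) = 1
g4 = NOT(g3) = NOT 1 = 0
g5 = OR(x2, g4) = OR(0, 0) = 0
g6 = AND(g5, x4) = AND(0, 1) = 0
g7 = XOR(g6, g3) = XOR(0, 1) = 1
g8 = AND(g4, g7) = AND(0, 1) = 0
g9 = XOR(x3, g8) = XOR(1, 0) = 1
So g9 = 1 as required.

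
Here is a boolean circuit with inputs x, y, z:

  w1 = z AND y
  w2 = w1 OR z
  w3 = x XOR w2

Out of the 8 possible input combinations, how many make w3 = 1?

w3 = x XOR w2 must be 1, so x and w2 differ.
Satisfying assignments:
  x=0, y=0, z=1
  x=0, y=1, z=1
  x=1, y=0, z=0
  x=1, y=1, z=0

4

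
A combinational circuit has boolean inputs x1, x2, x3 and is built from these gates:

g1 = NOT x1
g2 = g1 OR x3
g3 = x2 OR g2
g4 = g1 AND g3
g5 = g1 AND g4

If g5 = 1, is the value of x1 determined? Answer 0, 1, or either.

0

g5 = g1 AND g4 must be 1, so both g1 = 1 and g4 = 1.
Every assignment with g5 = 1 has x1 = 0; there are 4 such assignment(s).
  x1=0, x2=0, x3=0
  x1=0, x2=0, x3=1
  x1=0, x2=1, x3=0
  x1=0, x2=1, x3=1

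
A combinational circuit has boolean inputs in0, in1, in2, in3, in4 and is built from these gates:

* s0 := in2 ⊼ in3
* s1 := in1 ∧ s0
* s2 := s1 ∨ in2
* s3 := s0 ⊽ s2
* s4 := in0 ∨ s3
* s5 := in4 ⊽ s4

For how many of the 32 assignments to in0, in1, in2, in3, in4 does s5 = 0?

24

s5 = in4 ⊽ s4 must be 0, so at least one of in4, s4 is 1.
Enumerating the 32 input combinations, 24 give s5 = 0 and 8 give s5 = 1.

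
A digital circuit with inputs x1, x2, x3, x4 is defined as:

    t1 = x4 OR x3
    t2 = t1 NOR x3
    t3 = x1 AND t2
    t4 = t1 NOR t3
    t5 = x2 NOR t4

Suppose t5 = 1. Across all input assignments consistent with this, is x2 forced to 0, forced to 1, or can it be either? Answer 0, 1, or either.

t5 = x2 NOR t4 must be 1, so both x2 = 0 and t4 = 0.
Every assignment with t5 = 1 has x2 = 0; there are 7 such assignment(s).

0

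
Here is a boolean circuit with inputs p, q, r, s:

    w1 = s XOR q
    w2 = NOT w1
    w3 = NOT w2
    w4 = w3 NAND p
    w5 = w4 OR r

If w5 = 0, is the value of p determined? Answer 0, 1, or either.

w5 = w4 OR r must be 0, so both w4 = 0 and r = 0.
Every assignment with w5 = 0 has p = 1; there are 2 such assignment(s).
  p=1, q=0, r=0, s=1
  p=1, q=1, r=0, s=0

1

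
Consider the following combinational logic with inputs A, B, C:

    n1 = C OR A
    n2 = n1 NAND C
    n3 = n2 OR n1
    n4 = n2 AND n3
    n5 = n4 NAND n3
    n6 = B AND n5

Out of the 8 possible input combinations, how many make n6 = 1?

2

n6 = B AND n5 must be 1, so both B = 1 and n5 = 1.
n5 = n4 NAND n3 must be 1, so at least one of n4, n3 is 0.
Enumerating the 8 input combinations, 2 give n6 = 1 and 6 give n6 = 0.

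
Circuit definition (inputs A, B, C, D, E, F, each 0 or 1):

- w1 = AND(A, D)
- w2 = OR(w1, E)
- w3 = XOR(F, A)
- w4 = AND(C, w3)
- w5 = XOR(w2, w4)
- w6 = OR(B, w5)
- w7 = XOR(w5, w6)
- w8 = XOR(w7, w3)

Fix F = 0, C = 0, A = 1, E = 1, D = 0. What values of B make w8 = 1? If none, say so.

Check with F = 0, C = 0, A = 1, E = 1, D = 0 and B=1:
w1 = AND(A, D) = AND(1, 0) = 0
w2 = OR(w1, E) = OR(0, 1) = 1
w3 = XOR(F, A) = XOR(0, 1) = 1
w4 = AND(C, w3) = AND(0, 1) = 0
w5 = XOR(w2, w4) = XOR(1, 0) = 1
w6 = OR(B, w5) = OR(1, 1) = 1
w7 = XOR(w5, w6) = XOR(1, 1) = 0
w8 = XOR(w7, w3) = XOR(0, 1) = 1
So w8 = 1.

B=1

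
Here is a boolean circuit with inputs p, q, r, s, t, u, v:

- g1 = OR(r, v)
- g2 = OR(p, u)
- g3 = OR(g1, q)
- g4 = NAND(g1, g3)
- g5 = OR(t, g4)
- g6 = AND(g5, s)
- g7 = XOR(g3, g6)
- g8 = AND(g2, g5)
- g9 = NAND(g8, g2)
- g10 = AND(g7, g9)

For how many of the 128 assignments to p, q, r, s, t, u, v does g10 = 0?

g10 = AND(g7, g9) must be 0, so at least one of g7, g9 is 0.
Enumerating the 128 input combinations, 70 give g10 = 0 and 58 give g10 = 1.

70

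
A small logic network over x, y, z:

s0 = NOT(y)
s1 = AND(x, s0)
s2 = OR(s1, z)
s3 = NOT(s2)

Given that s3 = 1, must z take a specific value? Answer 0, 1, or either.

s3 = NOT(s2) must be 1, so s2 = 0.
s2 = OR(s1, z) must be 0, so both s1 = 0 and z = 0.
Every assignment with s3 = 1 has z = 0; there are 3 such assignment(s).
  x=0, y=0, z=0
  x=0, y=1, z=0
  x=1, y=1, z=0

0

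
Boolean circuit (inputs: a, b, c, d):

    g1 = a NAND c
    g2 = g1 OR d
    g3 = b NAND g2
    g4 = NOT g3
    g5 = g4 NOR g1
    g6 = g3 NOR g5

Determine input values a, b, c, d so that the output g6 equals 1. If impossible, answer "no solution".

a=0, b=1, c=0, d=1

g6 = g3 NOR g5 must be 1, so both g3 = 0 and g5 = 0.
g3 = b NAND g2 must be 0, so both b = 1 and g2 = 1.
g5 = g4 NOR g1 must be 0, so at least one of g4, g1 is 1.
Check with a=0, b=1, c=0, d=1:
g1 = a NAND c = 0 NAND 0 = 1
g2 = g1 OR d = 1 OR 1 = 1
g3 = b NAND g2 = 1 NAND 1 = 0
g4 = NOT g3 = NOT 0 = 1
g5 = g4 NOR g1 = 1 NOR 1 = 0
g6 = g3 NOR g5 = 0 NOR 0 = 1
So g6 = 1 as required.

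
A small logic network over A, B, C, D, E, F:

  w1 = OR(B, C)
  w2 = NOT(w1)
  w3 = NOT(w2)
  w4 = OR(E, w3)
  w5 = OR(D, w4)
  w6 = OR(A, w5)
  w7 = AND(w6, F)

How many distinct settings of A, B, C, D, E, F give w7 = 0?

w7 = AND(w6, F) must be 0, so at least one of w6, F is 0.
Enumerating the 64 input combinations, 33 give w7 = 0 and 31 give w7 = 1.

33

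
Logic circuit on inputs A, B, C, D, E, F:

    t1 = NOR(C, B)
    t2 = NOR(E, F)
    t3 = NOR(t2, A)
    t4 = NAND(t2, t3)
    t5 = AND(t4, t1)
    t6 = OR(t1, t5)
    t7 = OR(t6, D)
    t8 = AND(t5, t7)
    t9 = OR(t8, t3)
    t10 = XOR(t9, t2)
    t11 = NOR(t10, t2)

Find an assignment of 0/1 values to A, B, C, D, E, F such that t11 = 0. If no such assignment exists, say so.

Check with A=0, B=0, C=1, D=1, E=0, F=0:
t1 = NOR(C, B) = NOR(1, 0) = 0
t2 = NOR(E, F) = NOR(0, 0) = 1
t3 = NOR(t2, A) = NOR(1, 0) = 0
t4 = NAND(t2, t3) = NAND(1, 0) = 1
t5 = AND(t4, t1) = AND(1, 0) = 0
t6 = OR(t1, t5) = OR(0, 0) = 0
t7 = OR(t6, D) = OR(0, 1) = 1
t8 = AND(t5, t7) = AND(0, 1) = 0
t9 = OR(t8, t3) = OR(0, 0) = 0
t10 = XOR(t9, t2) = XOR(0, 1) = 1
t11 = NOR(t10, t2) = NOR(1, 1) = 0
So t11 = 0 as required.

A=0, B=0, C=1, D=1, E=0, F=0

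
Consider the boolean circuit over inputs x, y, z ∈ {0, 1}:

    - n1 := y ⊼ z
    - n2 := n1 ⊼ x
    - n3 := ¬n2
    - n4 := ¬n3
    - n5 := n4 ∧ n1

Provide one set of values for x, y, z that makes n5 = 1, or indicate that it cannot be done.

n5 = n4 ∧ n1 must be 1, so both n4 = 1 and n1 = 1.
n4 = ¬n3 must be 1, so n3 = 0.
Check with x=0, y=1, z=0:
n1 = y ⊼ z = 1 ⊼ 0 = 1
n2 = n1 ⊼ x = 1 ⊼ 0 = 1
n3 = ¬n2 = ¬1 = 0
n4 = ¬n3 = ¬0 = 1
n5 = n4 ∧ n1 = 1 ∧ 1 = 1
So n5 = 1 as required.

x=0, y=1, z=0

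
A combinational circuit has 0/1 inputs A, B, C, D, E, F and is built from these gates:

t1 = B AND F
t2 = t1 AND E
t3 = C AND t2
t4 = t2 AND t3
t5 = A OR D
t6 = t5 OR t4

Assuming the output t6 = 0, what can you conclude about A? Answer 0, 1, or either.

0

t6 = t5 OR t4 must be 0, so both t5 = 0 and t4 = 0.
Every assignment with t6 = 0 has A = 0; there are 15 such assignment(s).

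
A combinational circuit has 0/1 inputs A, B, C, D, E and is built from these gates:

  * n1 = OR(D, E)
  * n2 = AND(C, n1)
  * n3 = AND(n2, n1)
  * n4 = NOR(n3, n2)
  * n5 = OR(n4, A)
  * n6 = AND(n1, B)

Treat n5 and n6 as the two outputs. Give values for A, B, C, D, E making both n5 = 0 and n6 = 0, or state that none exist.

Check with A=0, B=0, C=1, D=1, E=1:
n1 = OR(D, E) = OR(1, 1) = 1
n2 = AND(C, n1) = AND(1, 1) = 1
n3 = AND(n2, n1) = AND(1, 1) = 1
n4 = NOR(n3, n2) = NOR(1, 1) = 0
n5 = OR(n4, A) = OR(0, 0) = 0
n6 = AND(n1, B) = AND(1, 0) = 0
So n5 = 0 and n6 = 0.

A=0, B=0, C=1, D=1, E=1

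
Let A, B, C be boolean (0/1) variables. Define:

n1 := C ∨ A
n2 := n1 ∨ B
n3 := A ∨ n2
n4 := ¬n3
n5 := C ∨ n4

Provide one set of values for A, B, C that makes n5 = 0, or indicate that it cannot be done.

Check with A=1, B=0, C=0:
n1 = C ∨ A = 0 ∨ 1 = 1
n2 = n1 ∨ B = 1 ∨ 0 = 1
n3 = A ∨ n2 = 1 ∨ 1 = 1
n4 = ¬n3 = ¬1 = 0
n5 = C ∨ n4 = 0 ∨ 0 = 0
So n5 = 0 as required.

A=1, B=0, C=0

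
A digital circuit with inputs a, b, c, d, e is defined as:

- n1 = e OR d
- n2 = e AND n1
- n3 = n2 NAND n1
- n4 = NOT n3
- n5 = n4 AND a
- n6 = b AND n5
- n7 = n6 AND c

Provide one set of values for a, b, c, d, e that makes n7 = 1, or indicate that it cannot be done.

a=1 b=1 c=1 d=0 e=1

n7 = n6 AND c must be 1, so both n6 = 1 and c = 1.
Check with a=1 b=1 c=1 d=0 e=1:
n1 = e OR d = 1 OR 0 = 1
n2 = e AND n1 = 1 AND 1 = 1
n3 = n2 NAND n1 = 1 NAND 1 = 0
n4 = NOT n3 = NOT 0 = 1
n5 = n4 AND a = 1 AND 1 = 1
n6 = b AND n5 = 1 AND 1 = 1
n7 = n6 AND c = 1 AND 1 = 1
So n7 = 1 as required.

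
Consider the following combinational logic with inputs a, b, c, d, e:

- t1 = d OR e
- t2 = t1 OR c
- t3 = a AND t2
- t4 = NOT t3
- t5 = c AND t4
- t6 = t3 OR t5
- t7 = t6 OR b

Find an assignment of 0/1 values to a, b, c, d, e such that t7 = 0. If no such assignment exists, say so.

Check with a=0, b=0, c=0, d=0, e=1:
t1 = d OR e = 0 OR 1 = 1
t2 = t1 OR c = 1 OR 0 = 1
t3 = a AND t2 = 0 AND 1 = 0
t4 = NOT t3 = NOT 0 = 1
t5 = c AND t4 = 0 AND 1 = 0
t6 = t3 OR t5 = 0 OR 0 = 0
t7 = t6 OR b = 0 OR 0 = 0
So t7 = 0 as required.

a=0, b=0, c=0, d=0, e=1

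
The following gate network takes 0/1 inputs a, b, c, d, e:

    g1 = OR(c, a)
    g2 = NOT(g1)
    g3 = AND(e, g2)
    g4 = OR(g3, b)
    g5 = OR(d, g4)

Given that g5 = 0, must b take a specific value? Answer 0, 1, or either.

0

g5 = OR(d, g4) must be 0, so both d = 0 and g4 = 0.
g4 = OR(g3, b) must be 0, so both g3 = 0 and b = 0.
Every assignment with g5 = 0 has b = 0; there are 7 such assignment(s).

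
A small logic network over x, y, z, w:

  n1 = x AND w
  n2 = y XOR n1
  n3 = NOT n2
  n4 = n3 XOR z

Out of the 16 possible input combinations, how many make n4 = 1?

n4 = n3 XOR z must be 1, so n3 and z differ.
Enumerating the 16 input combinations, 8 give n4 = 1 and 8 give n4 = 0.

8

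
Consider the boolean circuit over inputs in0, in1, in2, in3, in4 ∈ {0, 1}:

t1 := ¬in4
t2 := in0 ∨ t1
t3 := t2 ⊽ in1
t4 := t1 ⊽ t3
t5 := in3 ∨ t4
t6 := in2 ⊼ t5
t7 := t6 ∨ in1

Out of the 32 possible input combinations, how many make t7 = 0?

t7 = t6 ∨ in1 must be 0, so both t6 = 0 and in1 = 0.
t6 = in2 ⊼ t5 must be 0, so both in2 = 1 and t5 = 1.
t5 = in3 ∨ t4 must be 1, so at least one of in3, t4 is 1.
Satisfying assignments:
  in0=0, in1=0, in2=1, in3=1, in4=0
  in0=0, in1=0, in2=1, in3=1, in4=1
  in0=1, in1=0, in2=1, in3=0, in4=1
  in0=1, in1=0, in2=1, in3=1, in4=0
  in0=1, in1=0, in2=1, in3=1, in4=1

5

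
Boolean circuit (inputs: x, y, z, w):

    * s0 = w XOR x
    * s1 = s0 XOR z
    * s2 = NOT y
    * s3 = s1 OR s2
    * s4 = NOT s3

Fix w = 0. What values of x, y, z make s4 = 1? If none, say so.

Check with w = 0 and x=1, y=1, z=1:
s0 = w XOR x = 0 XOR 1 = 1
s1 = s0 XOR z = 1 XOR 1 = 0
s2 = NOT y = NOT 1 = 0
s3 = s1 OR s2 = 0 OR 0 = 0
s4 = NOT s3 = NOT 0 = 1
So s4 = 1.

x=1, y=1, z=1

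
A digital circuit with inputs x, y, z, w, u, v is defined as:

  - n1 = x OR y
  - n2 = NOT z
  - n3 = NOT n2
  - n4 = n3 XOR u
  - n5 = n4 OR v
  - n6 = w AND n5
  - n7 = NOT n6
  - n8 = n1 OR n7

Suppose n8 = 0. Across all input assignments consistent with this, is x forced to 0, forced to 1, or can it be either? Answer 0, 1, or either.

n8 = n1 OR n7 must be 0, so both n1 = 0 and n7 = 0.
n1 = x OR y must be 0, so both x = 0 and y = 0.
n7 = NOT n6 must be 0, so n6 = 1.
Every assignment with n8 = 0 has x = 0; there are 6 such assignment(s).

0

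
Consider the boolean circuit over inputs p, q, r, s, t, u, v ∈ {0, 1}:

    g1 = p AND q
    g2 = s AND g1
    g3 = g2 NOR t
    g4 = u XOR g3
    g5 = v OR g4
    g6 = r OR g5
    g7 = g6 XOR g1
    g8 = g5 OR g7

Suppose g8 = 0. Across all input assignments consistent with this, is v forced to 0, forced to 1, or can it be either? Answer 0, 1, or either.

0

g8 = g5 OR g7 must be 0, so both g5 = 0 and g7 = 0.
Every assignment with g8 = 0 has v = 0; there are 16 such assignment(s).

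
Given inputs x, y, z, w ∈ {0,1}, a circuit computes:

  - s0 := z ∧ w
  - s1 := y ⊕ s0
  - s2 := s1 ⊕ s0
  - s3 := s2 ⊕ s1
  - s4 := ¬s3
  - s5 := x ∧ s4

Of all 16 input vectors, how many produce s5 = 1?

s5 = x ∧ s4 must be 1, so both x = 1 and s4 = 1.
Enumerating the 16 input combinations, 6 give s5 = 1 and 10 give s5 = 0.

6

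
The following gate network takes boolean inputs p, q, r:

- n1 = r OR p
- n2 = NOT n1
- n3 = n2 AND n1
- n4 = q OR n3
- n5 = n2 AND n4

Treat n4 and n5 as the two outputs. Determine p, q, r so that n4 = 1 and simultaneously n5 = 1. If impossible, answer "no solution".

Check with p=0, q=1, r=0:
n1 = r OR p = 0 OR 0 = 0
n2 = NOT n1 = NOT 0 = 1
n3 = n2 AND n1 = 1 AND 0 = 0
n4 = q OR n3 = 1 OR 0 = 1
n5 = n2 AND n4 = 1 AND 1 = 1
So n4 = 1 and n5 = 1.

p=0, q=1, r=0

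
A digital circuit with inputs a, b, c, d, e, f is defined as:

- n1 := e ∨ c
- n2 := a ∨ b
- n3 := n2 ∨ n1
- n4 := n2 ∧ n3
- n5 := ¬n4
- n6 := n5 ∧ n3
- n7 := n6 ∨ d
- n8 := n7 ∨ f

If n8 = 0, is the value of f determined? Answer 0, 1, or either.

n8 = n7 ∨ f must be 0, so both n7 = 0 and f = 0.
n7 = n6 ∨ d must be 0, so both n6 = 0 and d = 0.
Every assignment with n8 = 0 has f = 0; there are 13 such assignment(s).

0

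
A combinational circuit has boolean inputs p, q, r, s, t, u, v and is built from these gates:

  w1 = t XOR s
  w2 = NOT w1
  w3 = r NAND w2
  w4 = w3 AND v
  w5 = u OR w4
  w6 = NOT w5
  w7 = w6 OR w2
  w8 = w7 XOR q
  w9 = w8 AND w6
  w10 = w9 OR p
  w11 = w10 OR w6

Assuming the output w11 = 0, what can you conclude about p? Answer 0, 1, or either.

0

w11 = w10 OR w6 must be 0, so both w10 = 0 and w6 = 0.
w10 = w9 OR p must be 0, so both w9 = 0 and p = 0.
w6 = NOT w5 must be 0, so w5 = 1.
Every assignment with w11 = 0 has p = 0; there are 44 such assignment(s).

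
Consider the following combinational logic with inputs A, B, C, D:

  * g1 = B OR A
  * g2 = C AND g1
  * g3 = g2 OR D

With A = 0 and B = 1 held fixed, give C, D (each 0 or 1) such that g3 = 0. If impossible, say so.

g3 = g2 OR D must be 0, so both g2 = 0 and D = 0.
g2 = C AND g1 must be 0, so at least one of C, g1 is 0.
Check with A = 0 and B = 1 and C=0, D=0:
g1 = B OR A = 1 OR 0 = 1
g2 = C AND g1 = 0 AND 1 = 0
g3 = g2 OR D = 0 OR 0 = 0
So g3 = 0.

C=0 D=0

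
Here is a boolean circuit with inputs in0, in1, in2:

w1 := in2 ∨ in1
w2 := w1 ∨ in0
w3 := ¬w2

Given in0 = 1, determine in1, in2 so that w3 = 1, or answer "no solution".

no solution exists

With in0 = 1 fixed, none of the 4 settings of in1, in2 give w3 = 1.
For example, with in1=1, in2=1:
w1 = in2 ∨ in1 = 1 ∨ 1 = 1
w2 = w1 ∨ in0 = 1 ∨ 1 = 1
w3 = ¬w2 = ¬1 = 0
giving w3 = 0 ≠ 1.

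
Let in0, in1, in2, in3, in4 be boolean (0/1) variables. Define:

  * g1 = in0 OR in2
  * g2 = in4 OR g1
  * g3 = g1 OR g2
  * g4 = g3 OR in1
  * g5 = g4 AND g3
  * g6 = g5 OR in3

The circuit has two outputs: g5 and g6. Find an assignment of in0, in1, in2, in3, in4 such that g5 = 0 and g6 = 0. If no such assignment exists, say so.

Check with in0=0, in1=1, in2=0, in3=0, in4=0:
g1 = in0 OR in2 = 0 OR 0 = 0
g2 = in4 OR g1 = 0 OR 0 = 0
g3 = g1 OR g2 = 0 OR 0 = 0
g4 = g3 OR in1 = 0 OR 1 = 1
g5 = g4 AND g3 = 1 AND 0 = 0
g6 = g5 OR in3 = 0 OR 0 = 0
So g5 = 0 and g6 = 0.

in0=0, in1=1, in2=0, in3=0, in4=0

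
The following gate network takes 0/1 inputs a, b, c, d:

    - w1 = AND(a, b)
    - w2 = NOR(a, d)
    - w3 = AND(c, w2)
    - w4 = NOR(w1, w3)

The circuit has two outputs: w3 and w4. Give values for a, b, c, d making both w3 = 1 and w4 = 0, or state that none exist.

Check with a=0, b=0, c=1, d=0:
w1 = AND(a, b) = AND(0, 0) = 0
w2 = NOR(a, d) = NOR(0, 0) = 1
w3 = AND(c, w2) = AND(1, 1) = 1
w4 = NOR(w1, w3) = NOR(0, 1) = 0
So w3 = 1 and w4 = 0.

a=0, b=0, c=1, d=0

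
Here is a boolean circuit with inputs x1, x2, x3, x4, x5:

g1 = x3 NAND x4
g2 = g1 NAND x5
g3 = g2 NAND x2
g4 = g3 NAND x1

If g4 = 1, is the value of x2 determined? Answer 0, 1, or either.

either

Both values of x2 occur among assignments with g4 = 1:
  x2=0: x1=0, x2=0, x3=0, x4=0, x5=0
  x2=1: x1=0, x2=1, x3=0, x4=0, x5=0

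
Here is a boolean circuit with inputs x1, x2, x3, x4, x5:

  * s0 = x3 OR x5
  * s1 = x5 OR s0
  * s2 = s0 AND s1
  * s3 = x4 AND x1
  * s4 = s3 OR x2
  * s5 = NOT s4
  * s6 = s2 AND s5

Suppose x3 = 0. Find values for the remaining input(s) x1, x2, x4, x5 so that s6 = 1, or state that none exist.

x1=0 x2=0 x4=1 x5=1

Check with x3 = 0 and x1=0, x2=0, x4=1, x5=1:
s0 = x3 OR x5 = 0 OR 1 = 1
s1 = x5 OR s0 = 1 OR 1 = 1
s2 = s0 AND s1 = 1 AND 1 = 1
s3 = x4 AND x1 = 1 AND 0 = 0
s4 = s3 OR x2 = 0 OR 0 = 0
s5 = NOT s4 = NOT 0 = 1
s6 = s2 AND s5 = 1 AND 1 = 1
So s6 = 1.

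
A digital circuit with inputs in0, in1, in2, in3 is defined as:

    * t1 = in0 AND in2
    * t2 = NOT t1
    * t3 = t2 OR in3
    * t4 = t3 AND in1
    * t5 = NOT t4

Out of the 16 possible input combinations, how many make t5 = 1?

9

t5 = NOT t4 must be 1, so t4 = 0.
t4 = t3 AND in1 must be 0, so at least one of t3, in1 is 0.
Enumerating the 16 input combinations, 9 give t5 = 1 and 7 give t5 = 0.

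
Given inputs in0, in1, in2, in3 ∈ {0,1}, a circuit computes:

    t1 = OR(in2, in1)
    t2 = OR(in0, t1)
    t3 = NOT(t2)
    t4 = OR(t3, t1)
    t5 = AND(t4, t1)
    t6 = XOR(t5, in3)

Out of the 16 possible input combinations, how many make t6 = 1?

t6 = XOR(t5, in3) must be 1, so t5 and in3 differ.
Enumerating the 16 input combinations, 8 give t6 = 1 and 8 give t6 = 0.

8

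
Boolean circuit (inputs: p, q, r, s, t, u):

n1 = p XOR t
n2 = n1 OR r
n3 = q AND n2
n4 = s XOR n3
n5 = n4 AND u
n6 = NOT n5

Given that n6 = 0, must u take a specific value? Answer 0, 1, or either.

1

n6 = NOT n5 must be 0, so n5 = 1.
n5 = n4 AND u must be 1, so both n4 = 1 and u = 1.
n4 = s XOR n3 must be 1, so s and n3 differ.
Every assignment with n6 = 0 has u = 1; there are 16 such assignment(s).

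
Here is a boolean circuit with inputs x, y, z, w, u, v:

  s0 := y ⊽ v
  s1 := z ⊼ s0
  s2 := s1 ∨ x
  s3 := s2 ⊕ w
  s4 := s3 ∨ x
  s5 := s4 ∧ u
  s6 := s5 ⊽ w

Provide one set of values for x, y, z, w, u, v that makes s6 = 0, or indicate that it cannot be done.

x=0, y=0, z=1, w=0, u=1, v=1

Check with x=0, y=0, z=1, w=0, u=1, v=1:
s0 = y ⊽ v = 0 ⊽ 1 = 0
s1 = z ⊼ s0 = 1 ⊼ 0 = 1
s2 = s1 ∨ x = 1 ∨ 0 = 1
s3 = s2 ⊕ w = 1 ⊕ 0 = 1
s4 = s3 ∨ x = 1 ∨ 0 = 1
s5 = s4 ∧ u = 1 ∧ 1 = 1
s6 = s5 ⊽ w = 1 ⊽ 0 = 0
So s6 = 0 as required.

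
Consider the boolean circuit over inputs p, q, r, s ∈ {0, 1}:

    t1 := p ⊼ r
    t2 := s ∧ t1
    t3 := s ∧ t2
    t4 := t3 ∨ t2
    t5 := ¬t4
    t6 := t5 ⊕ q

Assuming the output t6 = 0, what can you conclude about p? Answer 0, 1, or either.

Both values of p occur among assignments with t6 = 0:
  p=0: p=0, q=0, r=0, s=1
  p=1: p=1, q=0, r=0, s=1

either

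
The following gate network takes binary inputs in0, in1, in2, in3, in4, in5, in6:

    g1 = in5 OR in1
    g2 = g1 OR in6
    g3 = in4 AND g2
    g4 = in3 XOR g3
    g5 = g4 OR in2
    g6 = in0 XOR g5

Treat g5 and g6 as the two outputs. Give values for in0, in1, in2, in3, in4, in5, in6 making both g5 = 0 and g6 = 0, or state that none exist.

in0=0, in1=0, in2=0, in3=0, in4=0, in5=1, in6=0

Check with in0=0, in1=0, in2=0, in3=0, in4=0, in5=1, in6=0:
g1 = in5 OR in1 = 1 OR 0 = 1
g2 = g1 OR in6 = 1 OR 0 = 1
g3 = in4 AND g2 = 0 AND 1 = 0
g4 = in3 XOR g3 = 0 XOR 0 = 0
g5 = g4 OR in2 = 0 OR 0 = 0
g6 = in0 XOR g5 = 0 XOR 0 = 0
So g5 = 0 and g6 = 0.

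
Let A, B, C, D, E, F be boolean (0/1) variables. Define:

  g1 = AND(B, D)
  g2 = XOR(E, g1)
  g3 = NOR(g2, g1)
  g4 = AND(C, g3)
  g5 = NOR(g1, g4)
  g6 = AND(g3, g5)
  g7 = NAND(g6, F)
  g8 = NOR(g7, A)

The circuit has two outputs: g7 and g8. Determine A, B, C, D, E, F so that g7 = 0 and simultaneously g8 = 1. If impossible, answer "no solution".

A=0, B=0, C=0, D=1, E=0, F=1

Check with A=0, B=0, C=0, D=1, E=0, F=1:
g1 = AND(B, D) = AND(0, 1) = 0
g2 = XOR(E, g1) = XOR(0, 0) = 0
g3 = NOR(g2, g1) = NOR(0, 0) = 1
g4 = AND(C, g3) = AND(0, 1) = 0
g5 = NOR(g1, g4) = NOR(0, 0) = 1
g6 = AND(g3, g5) = AND(1, 1) = 1
g7 = NAND(g6, F) = NAND(1, 1) = 0
g8 = NOR(g7, A) = NOR(0, 0) = 1
So g7 = 0 and g8 = 1.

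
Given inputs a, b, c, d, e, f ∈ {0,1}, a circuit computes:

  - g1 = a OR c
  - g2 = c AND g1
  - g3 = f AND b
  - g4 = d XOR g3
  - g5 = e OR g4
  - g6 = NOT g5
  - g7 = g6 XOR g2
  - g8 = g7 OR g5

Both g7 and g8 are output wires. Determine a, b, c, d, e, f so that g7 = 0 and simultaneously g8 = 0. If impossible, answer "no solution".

a=0, b=1, c=1, d=0, e=0, f=0

Check with a=0, b=1, c=1, d=0, e=0, f=0:
g1 = a OR c = 0 OR 1 = 1
g2 = c AND g1 = 1 AND 1 = 1
g3 = f AND b = 0 AND 1 = 0
g4 = d XOR g3 = 0 XOR 0 = 0
g5 = e OR g4 = 0 OR 0 = 0
g6 = NOT g5 = NOT 0 = 1
g7 = g6 XOR g2 = 1 XOR 1 = 0
g8 = g7 OR g5 = 0 OR 0 = 0
So g7 = 0 and g8 = 0.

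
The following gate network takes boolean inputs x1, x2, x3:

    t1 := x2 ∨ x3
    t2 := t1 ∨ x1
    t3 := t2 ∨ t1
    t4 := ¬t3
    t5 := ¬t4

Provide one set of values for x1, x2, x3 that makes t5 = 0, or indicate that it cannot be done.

t5 = ¬t4 must be 0, so t4 = 1.
Check with x1=0, x2=0, x3=0:
t1 = x2 ∨ x3 = 0 ∨ 0 = 0
t2 = t1 ∨ x1 = 0 ∨ 0 = 0
t3 = t2 ∨ t1 = 0 ∨ 0 = 0
t4 = ¬t3 = ¬0 = 1
t5 = ¬t4 = ¬1 = 0
So t5 = 0 as required.

x1=0, x2=0, x3=0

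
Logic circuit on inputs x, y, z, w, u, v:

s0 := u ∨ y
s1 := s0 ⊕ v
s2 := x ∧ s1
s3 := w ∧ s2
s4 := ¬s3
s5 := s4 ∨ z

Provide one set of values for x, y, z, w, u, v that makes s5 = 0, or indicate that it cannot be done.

x=1 y=1 z=0 w=1 u=0 v=0

s5 = s4 ∨ z must be 0, so both s4 = 0 and z = 0.
s4 = ¬s3 must be 0, so s3 = 1.
s3 = w ∧ s2 must be 1, so both w = 1 and s2 = 1.
Check with x=1 y=1 z=0 w=1 u=0 v=0:
s0 = u ∨ y = 0 ∨ 1 = 1
s1 = s0 ⊕ v = 1 ⊕ 0 = 1
s2 = x ∧ s1 = 1 ∧ 1 = 1
s3 = w ∧ s2 = 1 ∧ 1 = 1
s4 = ¬s3 = ¬1 = 0
s5 = s4 ∨ z = 0 ∨ 0 = 0
So s5 = 0 as required.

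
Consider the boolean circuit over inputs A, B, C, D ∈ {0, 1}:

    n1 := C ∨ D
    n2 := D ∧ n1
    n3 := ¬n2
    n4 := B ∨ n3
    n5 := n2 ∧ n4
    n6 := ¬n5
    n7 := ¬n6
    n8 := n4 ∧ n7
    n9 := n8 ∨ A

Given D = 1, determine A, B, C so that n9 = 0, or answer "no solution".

A=0 B=0 C=0

n9 = n8 ∨ A must be 0, so both n8 = 0 and A = 0.
Check with D = 1 and A=0, B=0, C=0:
n1 = C ∨ D = 0 ∨ 1 = 1
n2 = D ∧ n1 = 1 ∧ 1 = 1
n3 = ¬n2 = ¬1 = 0
n4 = B ∨ n3 = 0 ∨ 0 = 0
n5 = n2 ∧ n4 = 1 ∧ 0 = 0
n6 = ¬n5 = ¬0 = 1
n7 = ¬n6 = ¬1 = 0
n8 = n4 ∧ n7 = 0 ∧ 0 = 0
n9 = n8 ∨ A = 0 ∨ 0 = 0
So n9 = 0.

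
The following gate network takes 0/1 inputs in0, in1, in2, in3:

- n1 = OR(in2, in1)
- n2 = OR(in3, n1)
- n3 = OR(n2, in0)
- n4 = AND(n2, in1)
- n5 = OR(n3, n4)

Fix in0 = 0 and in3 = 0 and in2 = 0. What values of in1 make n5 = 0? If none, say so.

in1=0

n5 = OR(n3, n4) must be 0, so both n3 = 0 and n4 = 0.
Check with in0 = 0 and in3 = 0 and in2 = 0 and in1=0:
n1 = OR(in2, in1) = OR(0, 0) = 0
n2 = OR(in3, n1) = OR(0, 0) = 0
n3 = OR(n2, in0) = OR(0, 0) = 0
n4 = AND(n2, in1) = AND(0, 0) = 0
n5 = OR(n3, n4) = OR(0, 0) = 0
So n5 = 0.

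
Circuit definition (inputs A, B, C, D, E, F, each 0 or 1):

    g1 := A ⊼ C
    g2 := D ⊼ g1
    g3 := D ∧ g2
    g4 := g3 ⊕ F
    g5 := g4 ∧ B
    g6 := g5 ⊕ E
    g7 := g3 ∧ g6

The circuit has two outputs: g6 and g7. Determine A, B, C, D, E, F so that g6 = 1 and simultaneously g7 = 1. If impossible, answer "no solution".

Check with A=1, B=0, C=1, D=1, E=1, F=1:
g1 = A ⊼ C = 1 ⊼ 1 = 0
g2 = D ⊼ g1 = 1 ⊼ 0 = 1
g3 = D ∧ g2 = 1 ∧ 1 = 1
g4 = g3 ⊕ F = 1 ⊕ 1 = 0
g5 = g4 ∧ B = 0 ∧ 0 = 0
g6 = g5 ⊕ E = 0 ⊕ 1 = 1
g7 = g3 ∧ g6 = 1 ∧ 1 = 1
So g6 = 1 and g7 = 1.

A=1, B=0, C=1, D=1, E=1, F=1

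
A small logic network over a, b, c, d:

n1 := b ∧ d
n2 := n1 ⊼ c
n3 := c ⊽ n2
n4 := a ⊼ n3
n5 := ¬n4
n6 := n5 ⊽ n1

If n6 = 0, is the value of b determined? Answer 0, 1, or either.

n6 = n5 ⊽ n1 must be 0, so at least one of n5, n1 is 1.
Every assignment with n6 = 0 has b = 1; there are 4 such assignment(s).
  a=0, b=1, c=0, d=1
  a=0, b=1, c=1, d=1
  a=1, b=1, c=0, d=1
  a=1, b=1, c=1, d=1

1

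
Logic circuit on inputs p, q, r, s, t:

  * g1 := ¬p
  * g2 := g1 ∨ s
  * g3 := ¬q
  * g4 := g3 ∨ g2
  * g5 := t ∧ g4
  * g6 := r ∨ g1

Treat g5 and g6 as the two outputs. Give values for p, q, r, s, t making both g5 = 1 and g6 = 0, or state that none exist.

p=1 q=0 r=0 s=1 t=1

Check with p=1 q=0 r=0 s=1 t=1:
g1 = ¬p = ¬1 = 0
g2 = g1 ∨ s = 0 ∨ 1 = 1
g3 = ¬q = ¬0 = 1
g4 = g3 ∨ g2 = 1 ∨ 1 = 1
g5 = t ∧ g4 = 1 ∧ 1 = 1
g6 = r ∨ g1 = 0 ∨ 0 = 0
So g5 = 1 and g6 = 0.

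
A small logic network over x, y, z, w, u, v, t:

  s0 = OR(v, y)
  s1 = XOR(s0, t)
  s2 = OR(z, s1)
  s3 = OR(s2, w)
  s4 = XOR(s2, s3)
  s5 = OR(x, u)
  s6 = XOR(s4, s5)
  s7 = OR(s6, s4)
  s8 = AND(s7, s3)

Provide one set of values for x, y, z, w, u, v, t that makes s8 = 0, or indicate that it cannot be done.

Check with x=0 y=1 z=1 w=1 u=0 v=0 t=1:
s0 = OR(v, y) = OR(0, 1) = 1
s1 = XOR(s0, t) = XOR(1, 1) = 0
s2 = OR(z, s1) = OR(1, 0) = 1
s3 = OR(s2, w) = OR(1, 1) = 1
s4 = XOR(s2, s3) = XOR(1, 1) = 0
s5 = OR(x, u) = OR(0, 0) = 0
s6 = XOR(s4, s5) = XOR(0, 0) = 0
s7 = OR(s6, s4) = OR(0, 0) = 0
s8 = AND(s7, s3) = AND(0, 1) = 0
So s8 = 0 as required.

x=0 y=1 z=1 w=1 u=0 v=0 t=1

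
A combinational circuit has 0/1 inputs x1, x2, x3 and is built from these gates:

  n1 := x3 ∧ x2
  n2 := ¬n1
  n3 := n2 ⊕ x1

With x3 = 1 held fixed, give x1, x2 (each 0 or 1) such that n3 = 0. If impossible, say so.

x1=1 x2=0

n3 = n2 ⊕ x1 must be 0, so n2 and x1 are equal.
Check with x3 = 1 and x1=1, x2=0:
n1 = x3 ∧ x2 = 1 ∧ 0 = 0
n2 = ¬n1 = ¬0 = 1
n3 = n2 ⊕ x1 = 1 ⊕ 1 = 0
So n3 = 0.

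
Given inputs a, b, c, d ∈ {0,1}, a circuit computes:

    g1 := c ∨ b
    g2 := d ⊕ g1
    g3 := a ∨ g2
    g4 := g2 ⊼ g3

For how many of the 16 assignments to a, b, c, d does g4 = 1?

8

g4 = g2 ⊼ g3 must be 1, so at least one of g2, g3 is 0.
Enumerating the 16 input combinations, 8 give g4 = 1 and 8 give g4 = 0.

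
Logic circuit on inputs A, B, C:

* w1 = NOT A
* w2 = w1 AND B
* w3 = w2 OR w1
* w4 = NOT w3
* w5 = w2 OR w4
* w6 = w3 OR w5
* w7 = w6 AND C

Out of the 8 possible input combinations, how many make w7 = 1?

w7 = w6 AND C must be 1, so both w6 = 1 and C = 1.
Satisfying assignments:
  A=0, B=0, C=1
  A=0, B=1, C=1
  A=1, B=0, C=1
  A=1, B=1, C=1

4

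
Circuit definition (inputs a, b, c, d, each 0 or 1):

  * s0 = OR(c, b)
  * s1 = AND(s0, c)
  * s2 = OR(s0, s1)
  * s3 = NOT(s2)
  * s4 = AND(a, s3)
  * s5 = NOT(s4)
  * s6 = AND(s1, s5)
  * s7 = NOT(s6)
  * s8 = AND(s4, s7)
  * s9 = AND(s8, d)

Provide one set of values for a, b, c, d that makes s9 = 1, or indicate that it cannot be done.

s9 = AND(s8, d) must be 1, so both s8 = 1 and d = 1.
s8 = AND(s4, s7) must be 1, so both s4 = 1 and s7 = 1.
s4 = AND(a, s3) must be 1, so both a = 1 and s3 = 1.
Check with a=1 b=0 c=0 d=1:
s0 = OR(c, b) = OR(0, 0) = 0
s1 = AND(s0, c) = AND(0, 0) = 0
s2 = OR(s0, s1) = OR(0, 0) = 0
s3 = NOT(s2) = NOT 0 = 1
s4 = AND(a, s3) = AND(1, 1) = 1
s5 = NOT(s4) = NOT 1 = 0
s6 = AND(s1, s5) = AND(0, 0) = 0
s7 = NOT(s6) = NOT 0 = 1
s8 = AND(s4, s7) = AND(1, 1) = 1
s9 = AND(s8, d) = AND(1, 1) = 1
So s9 = 1 as required.

a=1 b=0 c=0 d=1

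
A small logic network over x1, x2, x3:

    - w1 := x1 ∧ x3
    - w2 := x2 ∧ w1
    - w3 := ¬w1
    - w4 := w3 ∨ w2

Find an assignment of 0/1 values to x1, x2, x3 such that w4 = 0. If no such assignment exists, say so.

w4 = w3 ∨ w2 must be 0, so both w3 = 0 and w2 = 0.
w3 = ¬w1 must be 0, so w1 = 1.
w2 = x2 ∧ w1 must be 0, so at least one of x2, w1 is 0.
Check with x1=1 x2=0 x3=1:
w1 = x1 ∧ x3 = 1 ∧ 1 = 1
w2 = x2 ∧ w1 = 0 ∧ 1 = 0
w3 = ¬w1 = ¬1 = 0
w4 = w3 ∨ w2 = 0 ∨ 0 = 0
So w4 = 0 as required.

x1=1 x2=0 x3=1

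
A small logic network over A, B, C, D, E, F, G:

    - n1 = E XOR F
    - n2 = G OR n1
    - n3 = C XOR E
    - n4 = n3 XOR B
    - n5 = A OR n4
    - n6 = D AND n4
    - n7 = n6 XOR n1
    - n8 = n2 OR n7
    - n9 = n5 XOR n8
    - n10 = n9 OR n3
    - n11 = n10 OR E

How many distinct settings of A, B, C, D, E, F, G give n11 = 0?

n11 = n10 OR E must be 0, so both n10 = 0 and E = 0.
n10 = n9 OR n3 must be 0, so both n9 = 0 and n3 = 0.
n9 = n5 XOR n8 must be 0, so n5 and n8 are equal.
Enumerating the 128 input combinations, 22 give n11 = 0 and 106 give n11 = 1.

22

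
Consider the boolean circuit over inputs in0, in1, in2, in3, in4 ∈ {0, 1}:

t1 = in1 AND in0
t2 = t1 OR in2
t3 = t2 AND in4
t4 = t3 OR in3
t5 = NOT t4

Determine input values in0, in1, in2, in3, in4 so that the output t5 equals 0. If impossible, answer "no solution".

in0=1 in1=1 in2=1 in3=0 in4=1

t5 = NOT t4 must be 0, so t4 = 1.
t4 = t3 OR in3 must be 1, so at least one of t3, in3 is 1.
Check with in0=1 in1=1 in2=1 in3=0 in4=1:
t1 = in1 AND in0 = 1 AND 1 = 1
t2 = t1 OR in2 = 1 OR 1 = 1
t3 = t2 AND in4 = 1 AND 1 = 1
t4 = t3 OR in3 = 1 OR 0 = 1
t5 = NOT t4 = NOT 1 = 0
So t5 = 0 as required.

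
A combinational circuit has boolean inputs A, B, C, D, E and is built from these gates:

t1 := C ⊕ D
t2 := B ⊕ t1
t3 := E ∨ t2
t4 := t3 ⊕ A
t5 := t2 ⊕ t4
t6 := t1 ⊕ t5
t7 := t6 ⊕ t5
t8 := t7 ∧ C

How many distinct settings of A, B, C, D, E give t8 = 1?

t8 = t7 ∧ C must be 1, so both t7 = 1 and C = 1.
Enumerating the 32 input combinations, 8 give t8 = 1 and 24 give t8 = 0.

8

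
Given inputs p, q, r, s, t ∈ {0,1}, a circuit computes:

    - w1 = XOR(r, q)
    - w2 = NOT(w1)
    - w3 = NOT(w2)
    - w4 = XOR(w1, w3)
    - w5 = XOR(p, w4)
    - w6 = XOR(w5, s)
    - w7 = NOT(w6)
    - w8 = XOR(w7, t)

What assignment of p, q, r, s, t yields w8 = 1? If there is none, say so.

Check with p=0 q=0 r=0 s=1 t=1:
w1 = XOR(r, q) = XOR(0, 0) = 0
w2 = NOT(w1) = NOT 0 = 1
w3 = NOT(w2) = NOT 1 = 0
w4 = XOR(w1, w3) = XOR(0, 0) = 0
w5 = XOR(p, w4) = XOR(0, 0) = 0
w6 = XOR(w5, s) = XOR(0, 1) = 1
w7 = NOT(w6) = NOT 1 = 0
w8 = XOR(w7, t) = XOR(0, 1) = 1
So w8 = 1 as required.

p=0 q=0 r=0 s=1 t=1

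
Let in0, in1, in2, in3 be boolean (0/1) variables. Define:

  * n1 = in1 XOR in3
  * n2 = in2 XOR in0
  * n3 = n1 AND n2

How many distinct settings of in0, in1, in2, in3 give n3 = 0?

12

n3 = n1 AND n2 must be 0, so at least one of n1, n2 is 0.
Enumerating the 16 input combinations, 12 give n3 = 0 and 4 give n3 = 1.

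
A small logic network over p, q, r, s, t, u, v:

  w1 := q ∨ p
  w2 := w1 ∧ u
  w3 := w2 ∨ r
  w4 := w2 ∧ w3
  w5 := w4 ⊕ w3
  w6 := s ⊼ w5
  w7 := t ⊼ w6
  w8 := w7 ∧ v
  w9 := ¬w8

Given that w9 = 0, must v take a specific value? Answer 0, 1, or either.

w9 = ¬w8 must be 0, so w8 = 1.
Every assignment with w9 = 0 has v = 1; there are 37 such assignment(s).

1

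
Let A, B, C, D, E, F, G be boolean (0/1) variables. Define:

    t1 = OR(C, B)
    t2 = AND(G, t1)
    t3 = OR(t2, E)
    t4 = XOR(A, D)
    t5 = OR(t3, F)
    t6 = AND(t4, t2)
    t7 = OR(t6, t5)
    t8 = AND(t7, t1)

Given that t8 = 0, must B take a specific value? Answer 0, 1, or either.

Both values of B occur among assignments with t8 = 0:
  B=0: A=0, B=0, C=0, D=0, E=0, F=0, G=0
  B=1: A=0, B=1, C=0, D=0, E=0, F=0, G=0

either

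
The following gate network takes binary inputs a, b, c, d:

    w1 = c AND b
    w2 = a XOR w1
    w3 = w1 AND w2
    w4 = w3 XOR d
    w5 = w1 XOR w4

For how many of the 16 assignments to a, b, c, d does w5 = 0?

8

w5 = w1 XOR w4 must be 0, so w1 and w4 are equal.
Enumerating the 16 input combinations, 8 give w5 = 0 and 8 give w5 = 1.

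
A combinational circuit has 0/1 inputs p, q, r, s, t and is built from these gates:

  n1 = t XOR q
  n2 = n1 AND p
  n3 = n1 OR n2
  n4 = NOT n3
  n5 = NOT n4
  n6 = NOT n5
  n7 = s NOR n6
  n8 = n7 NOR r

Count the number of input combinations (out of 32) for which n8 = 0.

20

n8 = n7 NOR r must be 0, so at least one of n7, r is 1.
Enumerating the 32 input combinations, 20 give n8 = 0 and 12 give n8 = 1.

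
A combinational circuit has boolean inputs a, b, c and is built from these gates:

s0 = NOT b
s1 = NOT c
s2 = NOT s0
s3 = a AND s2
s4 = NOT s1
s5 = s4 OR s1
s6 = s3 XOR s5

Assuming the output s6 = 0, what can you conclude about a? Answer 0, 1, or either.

s6 = s3 XOR s5 must be 0, so s3 and s5 are equal.
Every assignment with s6 = 0 has a = 1; there are 2 such assignment(s).
  a=1, b=1, c=0
  a=1, b=1, c=1

1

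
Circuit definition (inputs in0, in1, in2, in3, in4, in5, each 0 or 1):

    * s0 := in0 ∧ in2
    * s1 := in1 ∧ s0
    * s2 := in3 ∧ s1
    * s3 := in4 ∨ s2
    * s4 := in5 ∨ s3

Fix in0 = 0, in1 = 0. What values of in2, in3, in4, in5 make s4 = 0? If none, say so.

s4 = in5 ∨ s3 must be 0, so both in5 = 0 and s3 = 0.
Check with in0 = 0, in1 = 0 and in2=0, in3=0, in4=0, in5=0:
s0 = in0 ∧ in2 = 0 ∧ 0 = 0
s1 = in1 ∧ s0 = 0 ∧ 0 = 0
s2 = in3 ∧ s1 = 0 ∧ 0 = 0
s3 = in4 ∨ s2 = 0 ∨ 0 = 0
s4 = in5 ∨ s3 = 0 ∨ 0 = 0
So s4 = 0.

in2=0, in3=0, in4=0, in5=0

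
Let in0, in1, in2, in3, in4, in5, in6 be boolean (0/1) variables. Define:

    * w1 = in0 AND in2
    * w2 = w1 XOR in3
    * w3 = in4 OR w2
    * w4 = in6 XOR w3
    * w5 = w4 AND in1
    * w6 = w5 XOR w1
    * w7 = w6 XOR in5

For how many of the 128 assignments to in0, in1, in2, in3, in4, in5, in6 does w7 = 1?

64

w7 = w6 XOR in5 must be 1, so w6 and in5 differ.
Enumerating the 128 input combinations, 64 give w7 = 1 and 64 give w7 = 0.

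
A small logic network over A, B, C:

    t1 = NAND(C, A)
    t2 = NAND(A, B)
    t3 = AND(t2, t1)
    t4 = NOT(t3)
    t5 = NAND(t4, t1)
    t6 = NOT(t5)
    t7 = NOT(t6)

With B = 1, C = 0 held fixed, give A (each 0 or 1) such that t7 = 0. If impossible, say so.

A=1

Check with B = 1, C = 0 and A=1:
t1 = NAND(C, A) = NAND(0, 1) = 1
t2 = NAND(A, B) = NAND(1, 1) = 0
t3 = AND(t2, t1) = AND(0, 1) = 0
t4 = NOT(t3) = NOT 0 = 1
t5 = NAND(t4, t1) = NAND(1, 1) = 0
t6 = NOT(t5) = NOT 0 = 1
t7 = NOT(t6) = NOT 1 = 0
So t7 = 0.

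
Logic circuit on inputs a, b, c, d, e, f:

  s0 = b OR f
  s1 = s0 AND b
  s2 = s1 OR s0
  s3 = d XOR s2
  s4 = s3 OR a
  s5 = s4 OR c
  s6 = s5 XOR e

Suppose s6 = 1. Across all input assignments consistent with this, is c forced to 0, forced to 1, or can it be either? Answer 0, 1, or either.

either

Both values of c occur among assignments with s6 = 1:
  c=0: a=0, b=0, c=0, d=0, e=0, f=1
  c=1: a=0, b=0, c=1, d=0, e=0, f=0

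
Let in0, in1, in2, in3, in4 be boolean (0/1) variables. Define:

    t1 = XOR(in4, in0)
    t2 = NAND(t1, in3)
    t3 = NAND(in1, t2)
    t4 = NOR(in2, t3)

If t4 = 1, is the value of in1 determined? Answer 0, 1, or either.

t4 = NOR(in2, t3) must be 1, so both in2 = 0 and t3 = 0.
t3 = NAND(in1, t2) must be 0, so both in1 = 1 and t2 = 1.
Every assignment with t4 = 1 has in1 = 1; there are 6 such assignment(s).

1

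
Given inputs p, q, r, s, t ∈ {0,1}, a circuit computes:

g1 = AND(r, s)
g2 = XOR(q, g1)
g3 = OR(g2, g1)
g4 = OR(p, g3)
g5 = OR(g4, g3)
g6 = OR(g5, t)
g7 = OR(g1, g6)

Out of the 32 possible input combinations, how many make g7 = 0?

g7 = OR(g1, g6) must be 0, so both g1 = 0 and g6 = 0.
g1 = AND(r, s) must be 0, so at least one of r, s is 0.
Satisfying assignments:
  p=0, q=0, r=0, s=0, t=0
  p=0, q=0, r=0, s=1, t=0
  p=0, q=0, r=1, s=0, t=0

3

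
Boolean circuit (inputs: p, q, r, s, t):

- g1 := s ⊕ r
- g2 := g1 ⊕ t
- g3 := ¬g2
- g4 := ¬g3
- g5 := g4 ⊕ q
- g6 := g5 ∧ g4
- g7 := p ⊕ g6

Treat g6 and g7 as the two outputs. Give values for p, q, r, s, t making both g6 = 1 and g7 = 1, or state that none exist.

p=0, q=0, r=0, s=1, t=0

Check with p=0, q=0, r=0, s=1, t=0:
g1 = s ⊕ r = 1 ⊕ 0 = 1
g2 = g1 ⊕ t = 1 ⊕ 0 = 1
g3 = ¬g2 = ¬1 = 0
g4 = ¬g3 = ¬0 = 1
g5 = g4 ⊕ q = 1 ⊕ 0 = 1
g6 = g5 ∧ g4 = 1 ∧ 1 = 1
g7 = p ⊕ g6 = 0 ⊕ 1 = 1
So g6 = 1 and g7 = 1.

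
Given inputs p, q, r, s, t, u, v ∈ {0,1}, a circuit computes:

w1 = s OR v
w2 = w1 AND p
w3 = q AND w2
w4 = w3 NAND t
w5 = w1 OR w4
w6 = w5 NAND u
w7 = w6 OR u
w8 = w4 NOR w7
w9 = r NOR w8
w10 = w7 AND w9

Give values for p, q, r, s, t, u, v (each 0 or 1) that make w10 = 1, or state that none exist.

w10 = w7 AND w9 must be 1, so both w7 = 1 and w9 = 1.
w7 = w6 OR u must be 1, so at least one of w6, u is 1.
w9 = r NOR w8 must be 1, so both r = 0 and w8 = 0.
Check with p=0, q=1, r=0, s=1, t=0, u=1, v=0:
w1 = s OR v = 1 OR 0 = 1
w2 = w1 AND p = 1 AND 0 = 0
w3 = q AND w2 = 1 AND 0 = 0
w4 = w3 NAND t = 0 NAND 0 = 1
w5 = w1 OR w4 = 1 OR 1 = 1
w6 = w5 NAND u = 1 NAND 1 = 0
w7 = w6 OR u = 0 OR 1 = 1
w8 = w4 NOR w7 = 1 NOR 1 = 0
w9 = r NOR w8 = 0 NOR 0 = 1
w10 = w7 AND w9 = 1 AND 1 = 1
So w10 = 1 as required.

p=0, q=1, r=0, s=1, t=0, u=1, v=0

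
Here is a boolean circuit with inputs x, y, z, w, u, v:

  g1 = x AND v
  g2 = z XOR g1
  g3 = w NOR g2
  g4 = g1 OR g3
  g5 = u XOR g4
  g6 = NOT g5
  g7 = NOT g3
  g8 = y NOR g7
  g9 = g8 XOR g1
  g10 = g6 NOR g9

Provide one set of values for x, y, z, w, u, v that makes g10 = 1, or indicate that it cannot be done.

x=0, y=1, z=0, w=0, u=0, v=0

g10 = g6 NOR g9 must be 1, so both g6 = 0 and g9 = 0.
Check with x=0, y=1, z=0, w=0, u=0, v=0:
g1 = x AND v = 0 AND 0 = 0
g2 = z XOR g1 = 0 XOR 0 = 0
g3 = w NOR g2 = 0 NOR 0 = 1
g4 = g1 OR g3 = 0 OR 1 = 1
g5 = u XOR g4 = 0 XOR 1 = 1
g6 = NOT g5 = NOT 1 = 0
g7 = NOT g3 = NOT 1 = 0
g8 = y NOR g7 = 1 NOR 0 = 0
g9 = g8 XOR g1 = 0 XOR 0 = 0
g10 = g6 NOR g9 = 0 NOR 0 = 1
So g10 = 1 as required.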